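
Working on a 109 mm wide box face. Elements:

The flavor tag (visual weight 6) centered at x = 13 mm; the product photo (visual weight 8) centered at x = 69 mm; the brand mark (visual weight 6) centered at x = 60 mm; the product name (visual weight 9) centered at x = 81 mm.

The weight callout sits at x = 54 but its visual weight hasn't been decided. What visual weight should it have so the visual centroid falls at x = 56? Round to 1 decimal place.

Known weights sum to 6 + 8 + 6 + 9 = 29; their moment is 6·13 + 8·69 + 6·60 + 9·81 = 1719.
For the centroid to hit 56: (1719 + w·54) / (29 + w) = 56.
Solving: w = (56·29 − 1719) / (54 − 56) = -95 / -2 ≈ 47.50.

w ≈ 47.5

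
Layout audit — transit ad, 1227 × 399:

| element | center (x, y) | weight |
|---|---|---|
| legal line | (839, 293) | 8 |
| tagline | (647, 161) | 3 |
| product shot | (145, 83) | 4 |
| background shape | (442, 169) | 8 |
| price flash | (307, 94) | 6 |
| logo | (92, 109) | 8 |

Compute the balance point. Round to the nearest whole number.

(415, 161)

Σw = 8 + 3 + 4 + 8 + 6 + 8 = 37.
x: moment 15347 / weight 37 ≈ 414.78
y: moment 5947 / weight 37 ≈ 160.73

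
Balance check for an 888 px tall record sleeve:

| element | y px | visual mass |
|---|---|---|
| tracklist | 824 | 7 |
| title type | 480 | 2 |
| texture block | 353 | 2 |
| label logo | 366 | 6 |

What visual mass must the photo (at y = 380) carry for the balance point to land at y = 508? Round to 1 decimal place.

w ≈ 7.8

Known weights sum to 7 + 2 + 2 + 6 = 17; their moment is 7·824 + 2·480 + 2·353 + 6·366 = 9630.
For the centroid to hit 508: (9630 + w·380) / (17 + w) = 508.
Solving: w = (508·17 − 9630) / (380 − 508) = -994 / -128 ≈ 7.77.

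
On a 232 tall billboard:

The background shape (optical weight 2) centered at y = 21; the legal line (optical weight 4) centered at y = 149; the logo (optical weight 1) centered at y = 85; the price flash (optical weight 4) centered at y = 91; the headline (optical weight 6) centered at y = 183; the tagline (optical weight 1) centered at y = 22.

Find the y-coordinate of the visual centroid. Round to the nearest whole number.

y ≈ 123

Total weight = 2 + 4 + 1 + 4 + 6 + 1 = 18.
Σw·y = 2·21 + 4·149 + 1·85 + 4·91 + 6·183 + 1·22 = 2207, so ȳ = 2207/18 ≈ 122.61.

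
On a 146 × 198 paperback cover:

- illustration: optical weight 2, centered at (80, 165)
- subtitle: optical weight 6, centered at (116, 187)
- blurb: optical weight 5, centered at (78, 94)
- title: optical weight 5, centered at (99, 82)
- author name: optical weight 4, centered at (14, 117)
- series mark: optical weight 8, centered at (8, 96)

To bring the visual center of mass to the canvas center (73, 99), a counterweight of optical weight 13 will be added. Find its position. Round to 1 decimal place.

New total weight: (2 + 6 + 5 + 5 + 4 + 8) + 13 = 43.
Along x: (1861 + 13·x) / 43 = 73 (existing moment 2·80 + 6·116 + 5·78 + 5·99 + 4·14 + 8·8 = 1861) ⇒ x = (3139 − 1861) / 13 ≈ 98.31.
Along y: (3568 + 13·y) / 43 = 99 (existing moment 2·165 + 6·187 + 5·94 + 5·82 + 4·117 + 8·96 = 3568) ⇒ y = (4257 − 3568) / 13 ≈ 53.00.

(98.3, 53.0)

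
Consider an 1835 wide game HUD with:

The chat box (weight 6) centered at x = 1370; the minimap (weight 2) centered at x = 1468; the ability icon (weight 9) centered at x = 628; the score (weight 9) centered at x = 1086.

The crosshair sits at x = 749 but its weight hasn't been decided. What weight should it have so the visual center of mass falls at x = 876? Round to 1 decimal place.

w ≈ 30.0

Known weights sum to 6 + 2 + 9 + 9 = 26; their moment is 6·1370 + 2·1468 + 9·628 + 9·1086 = 26582.
For the centroid to hit 876: (26582 + w·749) / (26 + w) = 876.
Solving: w = (876·26 − 26582) / (749 − 876) = -3806 / -127 ≈ 29.97.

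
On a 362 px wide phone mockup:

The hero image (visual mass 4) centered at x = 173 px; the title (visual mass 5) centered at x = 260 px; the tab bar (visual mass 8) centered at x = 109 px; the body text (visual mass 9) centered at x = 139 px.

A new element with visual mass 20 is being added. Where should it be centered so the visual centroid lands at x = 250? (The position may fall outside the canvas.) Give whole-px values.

x ≈ 369

After adding the new element, total weight = 4 + 5 + 8 + 9 + 20 = 46.
x: target moment 46×250 = 11500; current 4·173 + 5·260 + 8·109 + 9·139 = 4115; the new element supplies 7385, so x = 7385/20 ≈ 369.25.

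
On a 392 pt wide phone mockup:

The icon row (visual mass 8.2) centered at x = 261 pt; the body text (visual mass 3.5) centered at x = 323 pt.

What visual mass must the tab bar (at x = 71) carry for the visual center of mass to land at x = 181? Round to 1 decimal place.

Fixed elements: Σw = 8.2 + 3.5 = 11.7, Σw·x = 8.2·261 + 3.5·323 = 3270.7.
For the centroid to hit 181: (3270.7 + w·71) / (11.7 + w) = 181.
Solving: w = (181·11.7 − 3270.7) / (71 − 181) = -1153.0 / -110 ≈ 10.48.

w ≈ 10.5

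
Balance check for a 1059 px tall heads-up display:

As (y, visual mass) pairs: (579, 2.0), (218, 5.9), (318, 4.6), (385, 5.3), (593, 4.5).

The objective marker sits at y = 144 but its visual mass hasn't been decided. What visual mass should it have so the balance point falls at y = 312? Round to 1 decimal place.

Known weights sum to 2.0 + 5.9 + 4.6 + 5.3 + 4.5 = 22.3; their moment is 2.0·579 + 5.9·218 + 4.6·318 + 5.3·385 + 4.5·593 = 8616.0.
Balance at y = 312 requires (8616.0 + w·144) / (22.3 + w) = 312.
Solving: w = (312·22.3 − 8616.0) / (144 − 312) = -1658.4 / -168 ≈ 9.87.

w ≈ 9.9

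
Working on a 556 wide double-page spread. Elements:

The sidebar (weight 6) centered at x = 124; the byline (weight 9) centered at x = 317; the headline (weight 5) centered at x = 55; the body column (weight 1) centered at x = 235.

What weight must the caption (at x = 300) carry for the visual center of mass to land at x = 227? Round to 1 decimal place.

Existing Σw = 21 (6 + 9 + 5 + 1); existing moment 6·124 + 9·317 + 5·55 + 1·235 = 4107.
Set Σw·x/Σw = 227: (4107 + 300w) = 227·(21 + w).
So w = (227·21 − 4107)/(300 − 227) = 660/73 ≈ 9.04.

w ≈ 9.0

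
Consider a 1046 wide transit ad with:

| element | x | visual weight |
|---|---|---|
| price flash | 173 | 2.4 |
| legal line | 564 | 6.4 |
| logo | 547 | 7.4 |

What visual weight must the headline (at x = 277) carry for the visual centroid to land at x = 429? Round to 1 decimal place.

Existing Σw = 16.2 (2.4 + 6.4 + 7.4); existing moment 2.4·173 + 6.4·564 + 7.4·547 = 8072.6.
For the centroid to hit 429: (8072.6 + w·277) / (16.2 + w) = 429.
Rearranging, w·(277 − 429) = 429·16.2 − 8072.6 = -1122.8, so w ≈ -1122.8/-152 = 7.39.

w ≈ 7.4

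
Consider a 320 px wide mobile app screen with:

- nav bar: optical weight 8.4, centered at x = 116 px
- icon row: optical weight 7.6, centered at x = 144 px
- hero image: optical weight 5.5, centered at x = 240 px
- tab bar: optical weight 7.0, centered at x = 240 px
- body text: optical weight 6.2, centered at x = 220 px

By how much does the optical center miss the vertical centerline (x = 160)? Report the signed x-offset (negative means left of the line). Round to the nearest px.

Total weight = 8.4 + 7.6 + 5.5 + 7.0 + 6.2 = 34.7.
x-moment: 8.4·116 + 7.6·144 + 5.5·240 + 7.0·240 + 6.2·220 = 6432.8; centroid 6432.8/34.7 ≈ 185.38.
Offset from x = 160: 185.38 − 160 ≈ 25.38.

≈ 25 px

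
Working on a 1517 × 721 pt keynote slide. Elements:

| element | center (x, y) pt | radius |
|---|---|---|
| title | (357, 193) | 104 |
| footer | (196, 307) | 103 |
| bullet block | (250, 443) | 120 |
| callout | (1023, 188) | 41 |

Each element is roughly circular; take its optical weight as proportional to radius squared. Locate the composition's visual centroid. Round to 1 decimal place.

(300.2, 321.0)

r² weights: title 104² = 10816, footer 103² = 10609, bullet block 120² = 14400, callout 41² = 1681. Total = 37506.
x: (10816·357 + 10609·196 + 14400·250 + 1681·1023) / 37506 = 11260339 / 37506 ≈ 300.23
y: (10816·193 + 10609·307 + 14400·443 + 1681·188) / 37506 = 12039679 / 37506 ≈ 321.01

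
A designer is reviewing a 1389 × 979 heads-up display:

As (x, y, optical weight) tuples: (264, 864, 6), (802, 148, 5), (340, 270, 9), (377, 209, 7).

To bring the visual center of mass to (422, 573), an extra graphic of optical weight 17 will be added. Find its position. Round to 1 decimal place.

(427.9, 905.6)

After adding the extra graphic, total weight = 6 + 5 + 9 + 7 + 17 = 44.
x: need Σw·x = 44·422 = 18568. Existing = 6·264 + 5·802 + 9·340 + 7·377 = 11293. Remainder 7275 / 17 ≈ 427.94.
y: need Σw·y = 44·573 = 25212. Existing = 6·864 + 5·148 + 9·270 + 7·209 = 9817. Remainder 15395 / 17 ≈ 905.59.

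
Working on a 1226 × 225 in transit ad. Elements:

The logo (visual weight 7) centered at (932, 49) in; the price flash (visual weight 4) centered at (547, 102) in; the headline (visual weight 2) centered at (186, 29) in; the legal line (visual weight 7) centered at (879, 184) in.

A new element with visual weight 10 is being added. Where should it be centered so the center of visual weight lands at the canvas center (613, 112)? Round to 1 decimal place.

After adding the new element, total weight = 7 + 4 + 2 + 7 + 10 = 30.
Along x: (15237 + 10·x) / 30 = 613 (existing moment 7·932 + 4·547 + 2·186 + 7·879 = 15237) ⇒ x = (18390 − 15237) / 10 ≈ 315.30.
Along y: (2097 + 10·y) / 30 = 112 (existing moment 7·49 + 4·102 + 2·29 + 7·184 = 2097) ⇒ y = (3360 − 2097) / 10 ≈ 126.30.

(315.3, 126.3)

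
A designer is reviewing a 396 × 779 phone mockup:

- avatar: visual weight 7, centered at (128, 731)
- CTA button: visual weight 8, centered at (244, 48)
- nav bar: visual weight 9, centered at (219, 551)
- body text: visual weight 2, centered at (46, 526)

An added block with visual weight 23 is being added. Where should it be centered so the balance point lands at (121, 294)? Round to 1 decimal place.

(44.3, 125.8)

After adding the added block, total weight = 7 + 8 + 9 + 2 + 23 = 49.
x: need Σw·x = 49·121 = 5929. Existing = 7·128 + 8·244 + 9·219 + 2·46 = 4911. Remainder 1018 / 23 ≈ 44.26.
y: need Σw·y = 49·294 = 14406. Existing = 7·731 + 8·48 + 9·551 + 2·526 = 11512. Remainder 2894 / 23 ≈ 125.83.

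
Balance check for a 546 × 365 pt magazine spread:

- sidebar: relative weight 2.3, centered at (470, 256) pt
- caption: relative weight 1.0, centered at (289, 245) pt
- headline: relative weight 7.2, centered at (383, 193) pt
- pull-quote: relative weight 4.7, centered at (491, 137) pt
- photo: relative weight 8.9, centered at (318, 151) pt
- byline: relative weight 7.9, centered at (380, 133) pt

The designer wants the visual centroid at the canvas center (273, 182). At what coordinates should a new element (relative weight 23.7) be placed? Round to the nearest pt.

New total weight: (2.3 + 1.0 + 7.2 + 4.7 + 8.9 + 7.9) + 23.7 = 55.7.
Along x: (12267.5 + 23.7·x) / 55.7 = 273 (existing moment 2.3·470 + 1.0·289 + 7.2·383 + 4.7·491 + 8.9·318 + 7.9·380 = 12267.5) ⇒ x = (15206.1 − 12267.5) / 23.7 ≈ 123.99.
Along y: (5261.9 + 23.7·y) / 55.7 = 182 (existing moment 2.3·256 + 1.0·245 + 7.2·193 + 4.7·137 + 8.9·151 + 7.9·133 = 5261.9) ⇒ y = (10137.4 − 5261.9) / 23.7 ≈ 205.72.

(124, 206)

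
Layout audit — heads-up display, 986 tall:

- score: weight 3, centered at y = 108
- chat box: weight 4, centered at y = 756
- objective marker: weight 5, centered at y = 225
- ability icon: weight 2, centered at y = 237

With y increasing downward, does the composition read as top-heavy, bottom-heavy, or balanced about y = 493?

top-heavy

Weights sum to 3 + 4 + 5 + 2 = 14.
y-moment: 3·108 + 4·756 + 5·225 + 2·237 = 4947; centroid 4947/14 ≈ 353.36.
Since 353.4 is above (smaller y than) 493, the composition reads top-heavy.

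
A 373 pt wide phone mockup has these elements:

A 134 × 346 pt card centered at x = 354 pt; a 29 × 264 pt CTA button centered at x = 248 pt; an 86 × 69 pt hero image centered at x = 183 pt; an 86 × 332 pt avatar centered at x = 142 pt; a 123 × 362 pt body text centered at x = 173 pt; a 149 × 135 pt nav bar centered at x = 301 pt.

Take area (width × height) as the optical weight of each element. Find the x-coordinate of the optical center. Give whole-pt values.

Areas: card 134·346 = 46364, CTA button 29·264 = 7656, hero image 86·69 = 5934, avatar 86·332 = 28552, body text 123·362 = 44526, nav bar 149·135 = 20115. Total weight = 153147.
x: moment 37209463 / weight 153147 ≈ 242.97

x ≈ 243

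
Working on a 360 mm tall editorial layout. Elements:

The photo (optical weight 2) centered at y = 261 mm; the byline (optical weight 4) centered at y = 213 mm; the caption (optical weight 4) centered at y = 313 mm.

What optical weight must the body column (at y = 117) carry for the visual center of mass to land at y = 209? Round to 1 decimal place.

w ≈ 5.8

Existing Σw = 10 (2 + 4 + 4); existing moment 2·261 + 4·213 + 4·313 = 2626.
Set Σw·y/Σw = 209: (2626 + 117w) = 209·(10 + w).
So w = (209·10 − 2626)/(117 − 209) = -536/-92 ≈ 5.83.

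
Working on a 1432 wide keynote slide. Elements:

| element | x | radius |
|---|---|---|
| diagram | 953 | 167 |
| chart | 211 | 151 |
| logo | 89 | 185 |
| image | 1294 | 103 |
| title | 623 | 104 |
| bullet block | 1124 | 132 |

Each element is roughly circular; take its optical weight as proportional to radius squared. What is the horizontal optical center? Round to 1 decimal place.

x ≈ 601.8

Weights ∝ r²: diagram 167² = 27889, chart 151² = 22801, logo 185² = 34225, image 103² = 10609, title 104² = 10816, bullet block 132² = 17424; Σw = 123764.
x: moment 74486243 / weight 123764 ≈ 601.84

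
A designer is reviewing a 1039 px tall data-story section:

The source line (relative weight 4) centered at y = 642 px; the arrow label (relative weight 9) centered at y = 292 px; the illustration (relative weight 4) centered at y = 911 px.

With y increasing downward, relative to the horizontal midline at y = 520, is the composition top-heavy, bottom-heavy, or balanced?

Σw = 4 + 9 + 4 = 17.
y-moment: 4·642 + 9·292 + 4·911 = 8840; centroid 8840/17 ≈ 520.00.
That equals the midline 520 — balanced.

balanced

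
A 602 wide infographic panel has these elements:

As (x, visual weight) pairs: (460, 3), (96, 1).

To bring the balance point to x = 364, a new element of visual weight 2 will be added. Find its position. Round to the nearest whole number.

x ≈ 354

New total weight: (3 + 1) + 2 = 6.
x: target moment 6×364 = 2184; current 3·460 + 1·96 = 1476; the new element supplies 708, so x = 708/2 ≈ 354.00.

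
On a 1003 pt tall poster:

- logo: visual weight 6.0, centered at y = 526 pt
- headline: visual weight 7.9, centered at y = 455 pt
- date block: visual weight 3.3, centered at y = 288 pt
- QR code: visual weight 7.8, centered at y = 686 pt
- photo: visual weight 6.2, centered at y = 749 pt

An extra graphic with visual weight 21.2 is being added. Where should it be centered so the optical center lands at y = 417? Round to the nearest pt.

After adding the extra graphic, total weight = 6.0 + 7.9 + 3.3 + 7.8 + 6.2 + 21.2 = 52.4.
y: need Σw·y = 52.4·417 = 21850.8. Existing = 6.0·526 + 7.9·455 + 3.3·288 + 7.8·686 + 6.2·749 = 17695.5. Remainder 4155.3 / 21.2 ≈ 196.00.

y ≈ 196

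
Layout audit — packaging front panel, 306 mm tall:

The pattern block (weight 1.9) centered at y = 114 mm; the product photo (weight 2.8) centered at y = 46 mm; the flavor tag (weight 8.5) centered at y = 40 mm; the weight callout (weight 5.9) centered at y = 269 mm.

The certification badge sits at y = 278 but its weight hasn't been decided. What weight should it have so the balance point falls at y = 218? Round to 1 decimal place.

Fixed elements: Σw = 1.9 + 2.8 + 8.5 + 5.9 = 19.1, Σw·y = 1.9·114 + 2.8·46 + 8.5·40 + 5.9·269 = 2272.5.
For the centroid to hit 218: (2272.5 + w·278) / (19.1 + w) = 218.
So w = (218·19.1 − 2272.5)/(278 − 218) = 1891.3/60 ≈ 31.52.

w ≈ 31.5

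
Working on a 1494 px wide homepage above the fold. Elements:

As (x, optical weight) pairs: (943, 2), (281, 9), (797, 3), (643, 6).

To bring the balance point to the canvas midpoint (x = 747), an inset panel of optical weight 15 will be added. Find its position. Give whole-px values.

New total weight: (2 + 9 + 3 + 6) + 15 = 35.
x: target moment 35×747 = 26145; current 2·943 + 9·281 + 3·797 + 6·643 = 10664; the inset panel supplies 15481, so x = 15481/15 ≈ 1032.07.

x ≈ 1032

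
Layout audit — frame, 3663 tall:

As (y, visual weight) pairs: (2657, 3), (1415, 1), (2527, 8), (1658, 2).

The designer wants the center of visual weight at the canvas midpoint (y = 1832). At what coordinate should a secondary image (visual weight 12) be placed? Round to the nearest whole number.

y ≈ 1226

With the secondary image, Σw becomes 3 + 1 + 8 + 2 + 12 = 26.
y: target moment 26×1832 = 47632; current 3·2657 + 1·1415 + 8·2527 + 2·1658 = 32918; the secondary image supplies 14714, so y = 14714/12 ≈ 1226.17.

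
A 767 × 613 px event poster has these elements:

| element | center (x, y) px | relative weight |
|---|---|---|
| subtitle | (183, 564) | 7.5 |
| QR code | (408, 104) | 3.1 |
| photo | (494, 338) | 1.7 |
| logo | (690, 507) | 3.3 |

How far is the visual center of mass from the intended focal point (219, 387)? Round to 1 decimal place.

Σw = 7.5 + 3.1 + 1.7 + 3.3 = 15.6.
Σw·x = 7.5·183 + 3.1·408 + 1.7·494 + 3.3·690 = 5754.1, so x̄ = 5754.1/15.6 ≈ 368.85.
Σw·y = 7.5·564 + 3.1·104 + 1.7·338 + 3.3·507 = 6800.1, so ȳ = 6800.1/15.6 ≈ 435.90.
Relative to (219, 387): Δ = (149.85, 48.90); |Δ| = √(149.85² + 48.90²) ≈ 157.63.

≈ 157.6 px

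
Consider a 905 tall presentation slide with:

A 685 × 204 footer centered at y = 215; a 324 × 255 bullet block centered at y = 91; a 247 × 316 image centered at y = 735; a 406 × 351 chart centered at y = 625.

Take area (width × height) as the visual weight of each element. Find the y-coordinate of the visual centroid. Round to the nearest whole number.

y ≈ 415

Areas: footer 685·204 = 139740, bullet block 324·255 = 82620, image 247·316 = 78052, chart 406·351 = 142506. Total weight = 442918.
y-moment: 139740·215 + 82620·91 + 78052·735 + 142506·625 = 183996990; centroid 183996990/442918 ≈ 415.42.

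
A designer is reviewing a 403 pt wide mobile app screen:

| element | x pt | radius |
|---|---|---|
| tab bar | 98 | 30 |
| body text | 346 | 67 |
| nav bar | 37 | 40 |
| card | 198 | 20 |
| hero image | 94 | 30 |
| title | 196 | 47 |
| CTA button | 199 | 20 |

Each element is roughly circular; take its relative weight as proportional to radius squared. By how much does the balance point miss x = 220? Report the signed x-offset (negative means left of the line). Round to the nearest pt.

r² weights: tab bar 30² = 900, body text 67² = 4489, nav bar 40² = 1600, card 20² = 400, hero image 30² = 900, title 47² = 2209, CTA button 20² = 400. Total = 10898.
x: (900·98 + 4489·346 + 1600·37 + 400·198 + 900·94 + 2209·196 + 400·199) / 10898 = 2376958 / 10898 ≈ 218.11
Offset from x = 220: 218.11 − 220 ≈ -1.89.

≈ -2 pt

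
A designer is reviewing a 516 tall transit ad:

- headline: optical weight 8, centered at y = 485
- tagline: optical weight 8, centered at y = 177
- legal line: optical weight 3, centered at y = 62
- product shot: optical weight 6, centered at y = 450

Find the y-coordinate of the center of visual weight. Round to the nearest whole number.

y ≈ 327

Weights sum to 8 + 8 + 3 + 6 = 25.
y: (8·485 + 8·177 + 3·62 + 6·450) / 25 = 8182 / 25 ≈ 327.28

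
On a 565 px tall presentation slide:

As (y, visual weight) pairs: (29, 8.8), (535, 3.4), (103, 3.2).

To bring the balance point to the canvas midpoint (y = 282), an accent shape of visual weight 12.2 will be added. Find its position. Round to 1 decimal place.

With the accent shape, Σw becomes 8.8 + 3.4 + 3.2 + 12.2 = 27.6.
y: target moment 27.6×282 = 7783.2; current 8.8·29 + 3.4·535 + 3.2·103 = 2403.8; the accent shape supplies 5379.4, so y = 5379.4/12.2 ≈ 440.93.

y ≈ 440.9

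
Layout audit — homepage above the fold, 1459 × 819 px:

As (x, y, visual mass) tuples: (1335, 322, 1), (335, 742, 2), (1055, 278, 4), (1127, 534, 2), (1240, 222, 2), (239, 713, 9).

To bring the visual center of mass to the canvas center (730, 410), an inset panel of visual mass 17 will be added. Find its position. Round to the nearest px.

After adding the inset panel, total weight = 1 + 2 + 4 + 2 + 2 + 9 + 17 = 37.
x: need Σw·x = 37·730 = 27010. Existing = 1·1335 + 2·335 + 4·1055 + 2·1127 + 2·1240 + 9·239 = 13110. Remainder 13900 / 17 ≈ 817.65.
y: need Σw·y = 37·410 = 15170. Existing = 1·322 + 2·742 + 4·278 + 2·534 + 2·222 + 9·713 = 10847. Remainder 4323 / 17 ≈ 254.29.

(818, 254)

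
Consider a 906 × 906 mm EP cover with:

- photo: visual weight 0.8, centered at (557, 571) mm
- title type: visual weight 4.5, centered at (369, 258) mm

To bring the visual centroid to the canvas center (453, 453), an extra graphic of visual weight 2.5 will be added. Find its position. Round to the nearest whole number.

With the extra graphic, Σw becomes 0.8 + 4.5 + 2.5 = 7.8.
x: need Σw·x = 7.8·453 = 3533.4. Existing = 0.8·557 + 4.5·369 = 2106.1. Remainder 1427.3 / 2.5 ≈ 570.92.
y: need Σw·y = 7.8·453 = 3533.4. Existing = 0.8·571 + 4.5·258 = 1617.8. Remainder 1915.6 / 2.5 ≈ 766.24.

(571, 766)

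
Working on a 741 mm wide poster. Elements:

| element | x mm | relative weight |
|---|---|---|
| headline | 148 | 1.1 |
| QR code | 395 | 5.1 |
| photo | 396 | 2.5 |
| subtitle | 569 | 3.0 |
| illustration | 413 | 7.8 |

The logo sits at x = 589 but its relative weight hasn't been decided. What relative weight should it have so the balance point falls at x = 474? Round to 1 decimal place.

w ≈ 10.0

Fixed elements: Σw = 1.1 + 5.1 + 2.5 + 3.0 + 7.8 = 19.5, Σw·x = 1.1·148 + 5.1·395 + 2.5·396 + 3.0·569 + 7.8·413 = 8095.7.
For the centroid to hit 474: (8095.7 + w·589) / (19.5 + w) = 474.
So w = (474·19.5 − 8095.7)/(589 − 474) = 1147.3/115 ≈ 9.98.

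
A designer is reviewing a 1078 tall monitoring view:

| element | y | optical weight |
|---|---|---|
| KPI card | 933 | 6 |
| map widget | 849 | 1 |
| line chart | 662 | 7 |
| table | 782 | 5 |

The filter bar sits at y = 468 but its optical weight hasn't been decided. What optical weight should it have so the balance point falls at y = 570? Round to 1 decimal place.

w ≈ 40.8

Known weights sum to 6 + 1 + 7 + 5 = 19; their moment is 6·933 + 1·849 + 7·662 + 5·782 = 14991.
Balance at y = 570 requires (14991 + w·468) / (19 + w) = 570.
So w = (570·19 − 14991)/(468 − 570) = -4161/-102 ≈ 40.79.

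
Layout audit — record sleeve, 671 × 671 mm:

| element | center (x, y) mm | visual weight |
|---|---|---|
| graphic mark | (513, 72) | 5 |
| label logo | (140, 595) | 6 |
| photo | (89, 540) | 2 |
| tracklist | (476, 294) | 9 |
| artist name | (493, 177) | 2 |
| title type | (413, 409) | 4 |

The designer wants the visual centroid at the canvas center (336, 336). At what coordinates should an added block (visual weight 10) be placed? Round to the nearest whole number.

After adding the added block, total weight = 5 + 6 + 2 + 9 + 2 + 4 + 10 = 38.
x: need Σw·x = 38·336 = 12768. Existing = 5·513 + 6·140 + 2·89 + 9·476 + 2·493 + 4·413 = 10505. Remainder 2263 / 10 ≈ 226.30.
y: need Σw·y = 38·336 = 12768. Existing = 5·72 + 6·595 + 2·540 + 9·294 + 2·177 + 4·409 = 9646. Remainder 3122 / 10 ≈ 312.20.

(226, 312)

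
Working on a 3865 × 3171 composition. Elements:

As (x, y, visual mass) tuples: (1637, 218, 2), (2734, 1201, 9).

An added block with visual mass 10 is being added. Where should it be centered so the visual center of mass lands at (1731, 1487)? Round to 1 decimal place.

With the added block, Σw becomes 2 + 9 + 10 = 21.
x: need Σw·x = 21·1731 = 36351. Existing = 2·1637 + 9·2734 = 27880. Remainder 8471 / 10 ≈ 847.10.
y: need Σw·y = 21·1487 = 31227. Existing = 2·218 + 9·1201 = 11245. Remainder 19982 / 10 ≈ 1998.20.

(847.1, 1998.2)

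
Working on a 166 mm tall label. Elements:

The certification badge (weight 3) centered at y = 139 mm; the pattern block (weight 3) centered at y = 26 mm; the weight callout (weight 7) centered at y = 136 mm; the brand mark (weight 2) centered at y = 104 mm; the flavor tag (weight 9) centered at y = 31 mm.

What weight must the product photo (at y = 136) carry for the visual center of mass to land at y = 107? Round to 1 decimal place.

w ≈ 21.9

Known weights sum to 3 + 3 + 7 + 2 + 9 = 24; their moment is 3·139 + 3·26 + 7·136 + 2·104 + 9·31 = 1934.
Balance at y = 107 requires (1934 + w·136) / (24 + w) = 107.
So w = (107·24 − 1934)/(136 − 107) = 634/29 ≈ 21.86.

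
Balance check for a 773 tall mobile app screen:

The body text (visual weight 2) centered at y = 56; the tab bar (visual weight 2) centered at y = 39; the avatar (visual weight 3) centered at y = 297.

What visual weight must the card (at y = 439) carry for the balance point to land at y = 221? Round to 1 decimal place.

Known weights sum to 2 + 2 + 3 = 7; their moment is 2·56 + 2·39 + 3·297 = 1081.
Balance at y = 221 requires (1081 + w·439) / (7 + w) = 221.
Rearranging, w·(439 − 221) = 221·7 − 1081 = 466, so w ≈ 466/218 = 2.14.

w ≈ 2.1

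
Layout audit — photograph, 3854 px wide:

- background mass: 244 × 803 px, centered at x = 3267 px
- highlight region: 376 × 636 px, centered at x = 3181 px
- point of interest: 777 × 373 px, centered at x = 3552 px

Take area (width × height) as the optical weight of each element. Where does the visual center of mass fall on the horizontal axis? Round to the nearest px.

Areas: background mass 244·803 = 195932, highlight region 376·636 = 239136, point of interest 777·373 = 289821. Total weight = 724889.
x-moment: 195932·3267 + 239136·3181 + 289821·3552 = 2430245652; centroid 2430245652/724889 ≈ 3352.58.

x ≈ 3353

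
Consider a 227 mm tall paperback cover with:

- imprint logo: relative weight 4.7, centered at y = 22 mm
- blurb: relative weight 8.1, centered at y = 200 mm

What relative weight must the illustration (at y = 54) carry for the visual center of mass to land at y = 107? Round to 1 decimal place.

w ≈ 6.7

Fixed elements: Σw = 4.7 + 8.1 = 12.8, Σw·y = 4.7·22 + 8.1·200 = 1723.4.
Set Σw·y/Σw = 107: (1723.4 + 54w) = 107·(12.8 + w).
Solving: w = (107·12.8 − 1723.4) / (54 − 107) = -353.8 / -53 ≈ 6.68.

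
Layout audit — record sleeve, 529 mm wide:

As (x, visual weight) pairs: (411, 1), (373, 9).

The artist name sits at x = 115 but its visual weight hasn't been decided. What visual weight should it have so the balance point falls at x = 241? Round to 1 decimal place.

Existing Σw = 10 (1 + 9); existing moment 1·411 + 9·373 = 3768.
Set Σw·x/Σw = 241: (3768 + 115w) = 241·(10 + w).
Solving: w = (241·10 − 3768) / (115 − 241) = -1358 / -126 ≈ 10.78.

w ≈ 10.8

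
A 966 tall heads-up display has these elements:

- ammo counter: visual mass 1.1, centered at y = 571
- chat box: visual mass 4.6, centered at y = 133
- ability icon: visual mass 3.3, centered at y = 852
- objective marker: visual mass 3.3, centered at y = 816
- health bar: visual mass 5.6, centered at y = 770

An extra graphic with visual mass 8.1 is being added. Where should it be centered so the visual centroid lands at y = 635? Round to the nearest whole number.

After adding the extra graphic, total weight = 1.1 + 4.6 + 3.3 + 3.3 + 5.6 + 8.1 = 26.0.
y: need Σw·y = 26.0·635 = 16510.0. Existing = 1.1·571 + 4.6·133 + 3.3·852 + 3.3·816 + 5.6·770 = 11056.3. Remainder 5453.7 / 8.1 ≈ 673.30.

y ≈ 673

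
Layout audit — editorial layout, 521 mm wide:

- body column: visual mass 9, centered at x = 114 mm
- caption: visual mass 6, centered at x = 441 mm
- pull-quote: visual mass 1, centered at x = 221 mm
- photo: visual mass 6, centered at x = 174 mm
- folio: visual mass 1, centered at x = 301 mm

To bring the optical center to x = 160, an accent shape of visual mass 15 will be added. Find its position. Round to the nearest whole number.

With the accent shape, Σw becomes 9 + 6 + 1 + 6 + 1 + 15 = 38.
Along x: (5238 + 15·x) / 38 = 160 (existing moment 9·114 + 6·441 + 1·221 + 6·174 + 1·301 = 5238) ⇒ x = (6080 − 5238) / 15 ≈ 56.13.

x ≈ 56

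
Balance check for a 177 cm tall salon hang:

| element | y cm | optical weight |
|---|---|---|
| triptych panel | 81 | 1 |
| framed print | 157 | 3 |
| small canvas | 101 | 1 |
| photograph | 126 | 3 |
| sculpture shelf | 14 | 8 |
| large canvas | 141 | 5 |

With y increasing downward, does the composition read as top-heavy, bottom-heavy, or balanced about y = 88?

balanced

Weights sum to 1 + 3 + 1 + 3 + 8 + 5 = 21.
Σw·y = 1848; ȳ = 1848/21 ≈ 88.00.
The centroid 88.00 matches the midline at 88, so the layout is balanced.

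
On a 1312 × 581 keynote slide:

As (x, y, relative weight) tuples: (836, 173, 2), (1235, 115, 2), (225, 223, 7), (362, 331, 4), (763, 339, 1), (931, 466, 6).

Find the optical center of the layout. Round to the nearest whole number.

(614, 300)

Σw = 2 + 2 + 7 + 4 + 1 + 6 = 22.
x-moment: 2·836 + 2·1235 + 7·225 + 4·362 + 1·763 + 6·931 = 13514; centroid 13514/22 ≈ 614.27.
y-moment: 2·173 + 2·115 + 7·223 + 4·331 + 1·339 + 6·466 = 6596; centroid 6596/22 ≈ 299.82.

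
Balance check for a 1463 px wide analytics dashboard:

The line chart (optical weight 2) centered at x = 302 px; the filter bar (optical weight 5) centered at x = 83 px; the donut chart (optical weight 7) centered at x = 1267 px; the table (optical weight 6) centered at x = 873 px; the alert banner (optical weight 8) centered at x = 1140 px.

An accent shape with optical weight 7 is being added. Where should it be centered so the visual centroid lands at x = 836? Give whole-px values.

New total weight: (2 + 5 + 7 + 6 + 8) + 7 = 35.
Along x: (24246 + 7·x) / 35 = 836 (existing moment 2·302 + 5·83 + 7·1267 + 6·873 + 8·1140 = 24246) ⇒ x = (29260 − 24246) / 7 ≈ 716.29.

x ≈ 716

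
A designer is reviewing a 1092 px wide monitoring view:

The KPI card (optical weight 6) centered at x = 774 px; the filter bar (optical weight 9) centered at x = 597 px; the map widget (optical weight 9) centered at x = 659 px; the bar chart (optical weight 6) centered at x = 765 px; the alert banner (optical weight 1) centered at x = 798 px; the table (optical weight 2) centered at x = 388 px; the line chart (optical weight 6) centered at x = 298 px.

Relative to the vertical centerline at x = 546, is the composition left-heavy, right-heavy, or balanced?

Σw = 6 + 9 + 9 + 6 + 1 + 2 + 6 = 39.
Σw·x = 23900; x̄ = 23900/39 ≈ 612.82.
612.8 vs midline 546 → right-heavy.

right-heavy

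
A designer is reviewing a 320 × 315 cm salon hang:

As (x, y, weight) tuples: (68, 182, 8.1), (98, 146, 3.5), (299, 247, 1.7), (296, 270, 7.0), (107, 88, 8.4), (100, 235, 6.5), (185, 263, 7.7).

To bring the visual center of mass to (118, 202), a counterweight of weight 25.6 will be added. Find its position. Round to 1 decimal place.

(63.9, 205.1)

New total weight: (8.1 + 3.5 + 1.7 + 7.0 + 8.4 + 6.5 + 7.7) + 25.6 = 68.5.
x: target moment 68.5×118 = 8083.0; current 8.1·68 + 3.5·98 + 1.7·299 + 7.0·296 + 8.4·107 + 6.5·100 + 7.7·185 = 6447.4; the counterweight supplies 1635.6, so x = 1635.6/25.6 ≈ 63.89.
y: target moment 68.5×202 = 13837.0; current 8.1·182 + 3.5·146 + 1.7·247 + 7.0·270 + 8.4·88 + 6.5·235 + 7.7·263 = 8586.9; the counterweight supplies 5250.1, so y = 5250.1/25.6 ≈ 205.08.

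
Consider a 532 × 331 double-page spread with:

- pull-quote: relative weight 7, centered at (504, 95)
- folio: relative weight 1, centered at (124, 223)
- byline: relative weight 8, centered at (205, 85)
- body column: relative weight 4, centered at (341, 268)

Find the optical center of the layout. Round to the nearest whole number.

Total weight = 7 + 1 + 8 + 4 = 20.
Σw·x = 7·504 + 1·124 + 8·205 + 4·341 = 6656, so x̄ = 6656/20 ≈ 332.80.
Σw·y = 7·95 + 1·223 + 8·85 + 4·268 = 2640, so ȳ = 2640/20 ≈ 132.00.

(333, 132)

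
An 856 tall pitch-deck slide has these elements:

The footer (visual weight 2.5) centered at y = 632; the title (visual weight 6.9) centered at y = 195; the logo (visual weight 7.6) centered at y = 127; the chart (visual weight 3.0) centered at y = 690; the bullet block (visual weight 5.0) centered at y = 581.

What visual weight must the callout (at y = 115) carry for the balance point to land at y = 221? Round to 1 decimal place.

Existing Σw = 25.0 (2.5 + 6.9 + 7.6 + 3.0 + 5.0); existing moment 2.5·632 + 6.9·195 + 7.6·127 + 3.0·690 + 5.0·581 = 8865.7.
For the centroid to hit 221: (8865.7 + w·115) / (25.0 + w) = 221.
Solving: w = (221·25.0 − 8865.7) / (115 − 221) = -3340.7 / -106 ≈ 31.52.

w ≈ 31.5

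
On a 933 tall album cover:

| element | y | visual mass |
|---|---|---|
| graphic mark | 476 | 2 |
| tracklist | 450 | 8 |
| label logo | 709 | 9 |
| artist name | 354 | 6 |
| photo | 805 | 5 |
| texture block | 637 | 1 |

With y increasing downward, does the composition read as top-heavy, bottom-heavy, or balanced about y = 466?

Σw = 2 + 8 + 9 + 6 + 5 + 1 = 31.
Σw·y = 17719; ȳ = 17719/31 ≈ 571.58.
571.6 vs midline 466 → bottom-heavy.

bottom-heavy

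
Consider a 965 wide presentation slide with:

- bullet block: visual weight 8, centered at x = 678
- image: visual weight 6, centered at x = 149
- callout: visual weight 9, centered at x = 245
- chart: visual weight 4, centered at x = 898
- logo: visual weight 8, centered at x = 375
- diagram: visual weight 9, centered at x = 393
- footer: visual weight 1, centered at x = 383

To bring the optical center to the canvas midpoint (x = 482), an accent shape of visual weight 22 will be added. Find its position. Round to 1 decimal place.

After adding the accent shape, total weight = 8 + 6 + 9 + 4 + 8 + 9 + 1 + 22 = 67.
x: need Σw·x = 67·482 = 32294. Existing = 8·678 + 6·149 + 9·245 + 4·898 + 8·375 + 9·393 + 1·383 = 19035. Remainder 13259 / 22 ≈ 602.68.

x ≈ 602.7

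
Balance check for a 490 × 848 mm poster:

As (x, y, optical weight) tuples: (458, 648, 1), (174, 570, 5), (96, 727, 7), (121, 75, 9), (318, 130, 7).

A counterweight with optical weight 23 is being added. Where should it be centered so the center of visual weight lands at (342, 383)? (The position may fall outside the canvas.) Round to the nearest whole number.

After adding the counterweight, total weight = 1 + 5 + 7 + 9 + 7 + 23 = 52.
x: target moment 52×342 = 17784; current 1·458 + 5·174 + 7·96 + 9·121 + 7·318 = 5315; the counterweight supplies 12469, so x = 12469/23 ≈ 542.13.
y: target moment 52×383 = 19916; current 1·648 + 5·570 + 7·727 + 9·75 + 7·130 = 10172; the counterweight supplies 9744, so y = 9744/23 ≈ 423.65.

(542, 424)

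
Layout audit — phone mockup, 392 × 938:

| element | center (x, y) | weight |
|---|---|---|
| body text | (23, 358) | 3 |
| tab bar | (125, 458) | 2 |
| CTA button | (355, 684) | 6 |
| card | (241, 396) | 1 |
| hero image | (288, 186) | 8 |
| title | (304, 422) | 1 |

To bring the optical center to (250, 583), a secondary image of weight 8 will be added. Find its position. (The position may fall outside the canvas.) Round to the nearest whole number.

(244, 1063)

After adding the secondary image, total weight = 3 + 2 + 6 + 1 + 8 + 1 + 8 = 29.
x: need Σw·x = 29·250 = 7250. Existing = 3·23 + 2·125 + 6·355 + 1·241 + 8·288 + 1·304 = 5298. Remainder 1952 / 8 ≈ 244.00.
y: need Σw·y = 29·583 = 16907. Existing = 3·358 + 2·458 + 6·684 + 1·396 + 8·186 + 1·422 = 8400. Remainder 8507 / 8 ≈ 1063.38.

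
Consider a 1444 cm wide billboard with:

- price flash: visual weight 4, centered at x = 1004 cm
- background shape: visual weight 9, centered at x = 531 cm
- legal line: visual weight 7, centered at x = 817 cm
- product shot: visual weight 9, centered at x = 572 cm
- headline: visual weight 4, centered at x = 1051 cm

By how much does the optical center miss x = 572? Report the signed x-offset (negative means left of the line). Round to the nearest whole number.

≈ 151 cm

Weights sum to 4 + 9 + 7 + 9 + 4 = 33.
x-moment: 4·1004 + 9·531 + 7·817 + 9·572 + 4·1051 = 23866; centroid 23866/33 ≈ 723.21.
Difference: 723.21 − 572 ≈ 151.21.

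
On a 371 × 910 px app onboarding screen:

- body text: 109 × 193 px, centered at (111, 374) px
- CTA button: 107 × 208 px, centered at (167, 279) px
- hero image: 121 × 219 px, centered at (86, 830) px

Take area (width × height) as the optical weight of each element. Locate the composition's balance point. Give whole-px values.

(119, 517)

Areas: body text 109·193 = 21037, CTA button 107·208 = 22256, hero image 121·219 = 26499. Total weight = 69792.
x-moment: 21037·111 + 22256·167 + 26499·86 = 8330773; centroid 8330773/69792 ≈ 119.37.
y-moment: 21037·374 + 22256·279 + 26499·830 = 36071432; centroid 36071432/69792 ≈ 516.84.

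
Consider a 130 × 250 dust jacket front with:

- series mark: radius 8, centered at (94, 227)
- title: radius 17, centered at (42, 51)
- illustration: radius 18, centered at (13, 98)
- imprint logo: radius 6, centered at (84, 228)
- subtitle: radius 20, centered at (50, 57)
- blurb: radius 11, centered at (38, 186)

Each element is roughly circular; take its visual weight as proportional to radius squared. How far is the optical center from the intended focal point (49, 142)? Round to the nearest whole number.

Weights ∝ r²: series mark 8² = 64, title 17² = 289, illustration 18² = 324, imprint logo 6² = 36, subtitle 20² = 400, blurb 11² = 121; Σw = 1234.
x: moment 49988 / weight 1234 ≈ 40.51
y: moment 114533 / weight 1234 ≈ 92.81
Relative to (49, 142): Δ = (-8.49, -49.19); |Δ| = √(-8.49² + -49.19²) ≈ 49.91.

≈ 50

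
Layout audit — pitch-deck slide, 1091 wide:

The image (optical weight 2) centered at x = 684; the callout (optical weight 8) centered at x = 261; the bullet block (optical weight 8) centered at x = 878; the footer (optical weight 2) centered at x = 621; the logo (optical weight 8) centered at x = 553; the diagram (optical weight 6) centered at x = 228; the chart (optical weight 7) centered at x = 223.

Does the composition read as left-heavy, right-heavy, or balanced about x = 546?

left-heavy

Total weight = 2 + 8 + 8 + 2 + 8 + 6 + 7 = 41.
x: moment 19075 / weight 41 ≈ 465.24
465.2 vs midline 546 → left-heavy.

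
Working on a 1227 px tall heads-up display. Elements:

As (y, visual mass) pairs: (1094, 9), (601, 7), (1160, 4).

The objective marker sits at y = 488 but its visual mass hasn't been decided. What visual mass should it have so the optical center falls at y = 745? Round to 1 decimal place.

Fixed elements: Σw = 9 + 7 + 4 = 20, Σw·y = 9·1094 + 7·601 + 4·1160 = 18693.
For the centroid to hit 745: (18693 + w·488) / (20 + w) = 745.
Solving: w = (745·20 − 18693) / (488 − 745) = -3793 / -257 ≈ 14.76.

w ≈ 14.8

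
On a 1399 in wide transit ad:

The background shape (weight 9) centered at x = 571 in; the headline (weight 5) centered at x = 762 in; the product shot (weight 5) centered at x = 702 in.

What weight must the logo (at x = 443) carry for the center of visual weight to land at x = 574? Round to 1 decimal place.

w ≈ 11.9

Existing Σw = 19 (9 + 5 + 5); existing moment 9·571 + 5·762 + 5·702 = 12459.
For the centroid to hit 574: (12459 + w·443) / (19 + w) = 574.
So w = (574·19 − 12459)/(443 − 574) = -1553/-131 ≈ 11.85.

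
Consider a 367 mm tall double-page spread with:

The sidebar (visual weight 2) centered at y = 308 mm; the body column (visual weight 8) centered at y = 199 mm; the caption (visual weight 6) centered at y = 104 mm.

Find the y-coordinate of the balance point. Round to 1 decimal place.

Total weight = 2 + 8 + 6 = 16.
y: (2·308 + 8·199 + 6·104) / 16 = 2832 / 16 ≈ 177.00

y ≈ 177.0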